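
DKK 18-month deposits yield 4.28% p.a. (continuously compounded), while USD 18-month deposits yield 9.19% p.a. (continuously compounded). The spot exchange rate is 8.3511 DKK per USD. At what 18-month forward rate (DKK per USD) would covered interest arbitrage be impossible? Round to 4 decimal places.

7.7581

T = 18/12 years.
Growth of 1 DKK over T: e^(0.0428×18/12) = 1.0663056.
USD accumulates by e^(0.0919×18/12) = 1.1478034.
Forward (DKK per USD) = 8.3511 × 1.0663056 / 1.1478034 = 7.758145.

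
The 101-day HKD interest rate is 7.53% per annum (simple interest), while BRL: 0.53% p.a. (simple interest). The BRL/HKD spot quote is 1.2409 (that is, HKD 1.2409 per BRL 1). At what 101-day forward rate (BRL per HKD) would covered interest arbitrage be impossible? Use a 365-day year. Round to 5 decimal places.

T = 101/365 years.
HKD growth factor: 1 + 0.0753×101/365 = 1.0208364.
BRL growth factor: 1 + 0.0053×101/365 = 1.0014666.
So F = 1.2409 × 1.0208364 / 1.0014666 = 1.264901 (HKD/BRL).
Invert for BRL per HKD: 1 / 1.264901 = 0.79058.

0.79058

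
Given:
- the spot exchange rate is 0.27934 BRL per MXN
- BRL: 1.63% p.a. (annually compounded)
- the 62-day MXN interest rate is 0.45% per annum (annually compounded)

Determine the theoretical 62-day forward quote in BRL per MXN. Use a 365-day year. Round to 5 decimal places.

0.27989

T = 62/365 years.
BRL growth factor: (1 + 0.0163)^(62/365) = 1.0027502.
MXN accumulates by (1 + 0.0045)^(62/365) = 1.000763.
Forward (BRL per MXN) = 0.27934 × 1.0027502 / 1.000763 = 0.2798947.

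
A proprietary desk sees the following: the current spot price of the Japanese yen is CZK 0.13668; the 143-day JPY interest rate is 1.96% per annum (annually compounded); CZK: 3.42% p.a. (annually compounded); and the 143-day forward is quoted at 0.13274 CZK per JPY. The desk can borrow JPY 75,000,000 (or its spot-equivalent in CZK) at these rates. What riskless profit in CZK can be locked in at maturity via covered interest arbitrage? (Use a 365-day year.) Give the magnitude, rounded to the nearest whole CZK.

CZK 355,453

T = 143/365 years.
Invest the JPY and cover forward: 75,000,000 × 1.0076336085 × 0.13274 = CZK 10,031,496.39.
Convert at spot and invest in CZK: 75,000,000 × 0.13668 × 1.0132620475 = CZK 10,386,949.25.
The quoted forward undervalues JPY, so borrow JPY, convert to CZK at spot, deposit the CZK at 3.42%, and buy JPY forward at 0.13274 to cover the loan.
Profit = 10,386,949.25 − 10,031,496.39 = CZK 355,453.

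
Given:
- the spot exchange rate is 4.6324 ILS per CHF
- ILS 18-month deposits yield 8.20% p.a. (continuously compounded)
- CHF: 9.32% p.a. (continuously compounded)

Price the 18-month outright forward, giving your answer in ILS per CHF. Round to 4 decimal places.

4.5552

T = 18/12 years.
ILS accumulates by e^(0.0820×18/12) = 1.1308844.
Growth of 1 CHF over T: e^(0.0932×18/12) = 1.1500438.
Forward (ILS per CHF) = 4.6324 × 1.1308844 / 1.1500438 = 4.555226.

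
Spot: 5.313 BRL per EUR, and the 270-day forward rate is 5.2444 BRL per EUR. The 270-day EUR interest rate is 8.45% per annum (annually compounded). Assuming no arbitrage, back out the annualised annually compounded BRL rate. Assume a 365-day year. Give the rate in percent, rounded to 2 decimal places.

T = 270/365 years.
By CIP, F/S equals the BRL-to-EUR growth ratio: 5.2444/5.313 = 0.9870883.
EUR growth factor: (1 + 0.0845)^(270/365) = 1.0618428.
So the BRL growth factor = 1.0481326.
Annualise: 1.0481326^(365/270) − 1 = 0.065614 = 6.56%.

6.56%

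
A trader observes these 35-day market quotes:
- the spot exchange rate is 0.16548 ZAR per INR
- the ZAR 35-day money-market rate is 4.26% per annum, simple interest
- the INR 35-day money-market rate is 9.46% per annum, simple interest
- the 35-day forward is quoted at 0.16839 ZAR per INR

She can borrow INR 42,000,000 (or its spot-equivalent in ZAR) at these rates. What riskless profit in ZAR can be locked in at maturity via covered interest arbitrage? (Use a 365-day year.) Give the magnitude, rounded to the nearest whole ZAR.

T = 35/365 years.
Route A — deposit INR, sell forward: 42,000,000 × 1.009071233 × 0.16839 = ZAR 7,136,535.21.
Route B — convert at spot, deposit ZAR: 42,000,000 × 0.16548 × 1.004084932 = ZAR 6,978,550.93.
The quoted forward overvalues INR, so borrow ZAR, buy INR at spot, deposit the INR at 9.46%, and sell the proceeds forward at 0.16839.
Profit = 7,136,535.21 − 6,978,550.93 = ZAR 157,984.

ZAR 157,984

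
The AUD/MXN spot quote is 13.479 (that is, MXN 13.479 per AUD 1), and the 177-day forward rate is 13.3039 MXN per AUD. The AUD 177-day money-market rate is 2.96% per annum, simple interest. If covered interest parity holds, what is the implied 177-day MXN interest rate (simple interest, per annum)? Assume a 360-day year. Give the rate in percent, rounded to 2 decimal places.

T = 177/360 years.
CIP gives F = S · g_MXN/g_AUD, so g_MXN/g_AUD = 13.3039/13.479 = 0.9870094.
The AUD side grows by 1 + 0.0296×177/360 = 1.0145533.
Hence g_MXN = 1.0013736.
r = (1.0013736 − 1)/(177/360) = 0.002794 → 0.28%.

0.28%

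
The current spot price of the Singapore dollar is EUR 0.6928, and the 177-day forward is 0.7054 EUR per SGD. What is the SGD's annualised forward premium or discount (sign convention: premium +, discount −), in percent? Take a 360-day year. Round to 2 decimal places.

+3.70%

T = 177/360 years.
(F − S)/S = (0.7054 − 0.6928)/0.6928 = 0.0181871.
Per annum: 0.0181871 / (177/360) = 0.036991 = 3.70%.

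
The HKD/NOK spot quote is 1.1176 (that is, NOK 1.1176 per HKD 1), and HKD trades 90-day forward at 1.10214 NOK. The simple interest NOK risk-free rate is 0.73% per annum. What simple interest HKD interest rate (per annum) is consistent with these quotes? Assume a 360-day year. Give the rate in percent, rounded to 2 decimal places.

T = 90/360 years.
F/S = 1.10214/1.1176 = 0.9861668 = (growth of NOK) / (growth of HKD).
NOK growth factor: 1 + 0.0073×90/360 = 1.001825.
Hence g_HKD = 1.0158778.
r = (1.0158778 − 1)/(90/360) = 0.063511 → 6.35%.

6.35%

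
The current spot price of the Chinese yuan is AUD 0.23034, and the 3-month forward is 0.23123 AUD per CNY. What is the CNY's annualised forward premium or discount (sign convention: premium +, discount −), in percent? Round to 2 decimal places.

+1.55%

T = 3/12 years.
CNY trades forward at +0.38639% vs spot over the period.
Annualise by dividing by T: 0.0038639 / (3/12) = 0.015456 → 1.55%.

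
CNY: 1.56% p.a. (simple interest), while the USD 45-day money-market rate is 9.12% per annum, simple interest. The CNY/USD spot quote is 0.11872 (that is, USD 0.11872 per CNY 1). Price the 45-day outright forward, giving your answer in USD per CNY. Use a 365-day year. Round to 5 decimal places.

T = 45/365 years.
USD accumulates by 1 + 0.0912×45/365 = 1.0112438.
CNY accumulates by 1 + 0.0156×45/365 = 1.0019233.
So F = 0.11872 × 1.0112438 / 1.0019233 = 0.1198244 (USD/CNY).

0.11982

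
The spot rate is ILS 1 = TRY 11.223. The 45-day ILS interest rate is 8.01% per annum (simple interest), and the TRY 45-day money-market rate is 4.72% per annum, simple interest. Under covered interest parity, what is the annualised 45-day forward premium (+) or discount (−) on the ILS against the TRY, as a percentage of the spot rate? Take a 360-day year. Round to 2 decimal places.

-3.26%

T = 45/360 years.
No-arbitrage forward: 11.223 × 1.005900 / 1.0100125 = 11.177303 TRY/ILS.
Annualised premium = (F − S)/S × (1/T) = (11.177303 − 11.223)/11.223 ÷ (45/360) = -3.26%.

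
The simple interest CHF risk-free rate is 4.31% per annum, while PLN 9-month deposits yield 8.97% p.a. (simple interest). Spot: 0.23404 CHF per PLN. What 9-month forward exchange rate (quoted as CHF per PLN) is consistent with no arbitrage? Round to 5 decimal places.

0.22638

T = 9/12 years.
CHF growth factor: 1 + 0.0431×9/12 = 1.032325.
Growth of 1 PLN over T: 1 + 0.0897×9/12 = 1.067275.
So F = 0.23404 × 1.032325 / 1.067275 = 0.2263759 (CHF/PLN).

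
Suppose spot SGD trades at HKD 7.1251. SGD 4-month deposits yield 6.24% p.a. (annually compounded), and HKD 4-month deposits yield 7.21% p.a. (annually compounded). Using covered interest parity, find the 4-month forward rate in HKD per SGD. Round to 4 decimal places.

T = 4/12 years.
Growth of 1 HKD over T: (1 + 0.0721)^(4/12) = 1.0234778.
SGD growth factor: (1 + 0.0624)^(4/12) = 1.0203818.
Forward (HKD per SGD) = 7.1251 × 1.0234778 / 1.0203818 = 7.146719.

7.1467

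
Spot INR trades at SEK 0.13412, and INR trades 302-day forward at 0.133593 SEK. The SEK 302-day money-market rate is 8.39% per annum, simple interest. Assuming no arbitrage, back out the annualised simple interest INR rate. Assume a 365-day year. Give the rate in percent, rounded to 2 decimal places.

8.90%

T = 302/365 years.
By CIP, F/S equals the SEK-to-INR growth ratio: 0.133593/0.13412 = 0.9960707.
SEK growth factor: 1 + 0.0839×302/365 = 1.0694186.
Hence g_INR = 1.0736372.
(1.0736372 − 1)/T = 0.088999, i.e. 8.90%.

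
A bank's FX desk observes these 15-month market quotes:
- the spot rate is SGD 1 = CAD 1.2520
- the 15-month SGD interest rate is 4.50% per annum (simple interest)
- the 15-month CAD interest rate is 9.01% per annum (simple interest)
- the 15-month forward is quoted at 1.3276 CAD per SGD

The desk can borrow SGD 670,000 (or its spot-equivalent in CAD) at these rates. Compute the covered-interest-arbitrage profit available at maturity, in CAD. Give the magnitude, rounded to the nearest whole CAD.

T = 15/12 years.
Route A — deposit SGD, sell forward: 670,000 × 1.056250 × 1.3276 = CAD 939,525.93.
Route B — convert at spot, deposit CAD: 670,000 × 1.2520 × 1.112625 = CAD 933,314.36.
The quoted forward overvalues SGD, so borrow CAD, buy SGD at spot, deposit the SGD at 4.50%, and sell the proceeds forward at 1.3276.
Arbitrage profit = |939,525.93 − 933,314.36| = CAD 6,212.

CAD 6,212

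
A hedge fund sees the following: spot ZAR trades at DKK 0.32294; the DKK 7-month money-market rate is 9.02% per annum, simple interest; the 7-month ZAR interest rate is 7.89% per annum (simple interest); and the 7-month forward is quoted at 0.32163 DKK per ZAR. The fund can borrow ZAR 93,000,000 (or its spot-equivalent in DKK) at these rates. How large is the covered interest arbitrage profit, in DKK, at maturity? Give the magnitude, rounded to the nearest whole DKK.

T = 7/12 years.
Invest the ZAR and cover forward: 93,000,000 × 1.046025 × 0.32163 = DKK 31,288,270.93.
Convert at spot and invest in DKK: 93,000,000 × 0.32294 × 1.0526166667 = DKK 31,613,678.45.
The quoted forward undervalues ZAR, so borrow ZAR, convert to DKK at spot, deposit the DKK at 9.02%, and buy ZAR forward at 0.32163 to cover the loan.
Arbitrage profit = |31,288,270.93 − 31,613,678.45| = DKK 325,408.

DKK 325,408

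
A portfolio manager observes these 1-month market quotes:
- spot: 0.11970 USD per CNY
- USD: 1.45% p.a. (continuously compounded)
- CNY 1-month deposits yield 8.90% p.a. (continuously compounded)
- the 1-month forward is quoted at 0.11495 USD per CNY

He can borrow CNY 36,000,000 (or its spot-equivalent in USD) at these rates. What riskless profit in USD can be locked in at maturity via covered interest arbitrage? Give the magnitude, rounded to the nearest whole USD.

T = 1/12 years.
Route A — deposit CNY, sell forward: 36,000,000 × 1.007444238 × 0.11495 = USD 4,169,005.75.
Route B — convert at spot, deposit USD: 36,000,000 × 0.11970 × 1.001209064 = USD 4,314,410.10.
The quoted forward undervalues CNY, so borrow CNY, convert to USD at spot, deposit the USD at 1.45%, and buy CNY forward at 0.11495 to cover the loan.
Profit = 4,314,410.10 − 4,169,005.75 = USD 145,404.

USD 145,404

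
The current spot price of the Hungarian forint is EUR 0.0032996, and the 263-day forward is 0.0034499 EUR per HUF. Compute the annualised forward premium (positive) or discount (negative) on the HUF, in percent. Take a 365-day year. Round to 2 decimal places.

T = 263/365 years.
HUF trades forward at +4.55510% vs spot over the period.
Per annum: 0.0455510 / (263/365) = 0.063217 = 6.32%.

+6.32%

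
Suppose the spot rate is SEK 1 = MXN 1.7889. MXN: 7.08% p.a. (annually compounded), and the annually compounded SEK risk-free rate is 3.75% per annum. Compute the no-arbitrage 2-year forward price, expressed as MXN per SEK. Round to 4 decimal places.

1.9056

T = 2 years.
MXN growth factor: (1 + 0.0708)^2 = 1.1466126.
SEK growth factor: (1 + 0.0375)^2 = 1.0764063.
CIP: F = S · (grow MXN)/(grow SEK) = 1.7889 × 1.1466126/1.0764063 = 1.905577 MXN per SEK.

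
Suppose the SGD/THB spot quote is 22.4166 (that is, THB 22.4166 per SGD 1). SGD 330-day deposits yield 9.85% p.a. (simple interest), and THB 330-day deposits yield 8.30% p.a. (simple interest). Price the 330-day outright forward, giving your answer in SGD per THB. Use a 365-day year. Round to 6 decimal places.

0.045191

T = 330/365 years.
Growth of 1 THB over T: 1 + 0.0830×330/365 = 1.0750411.
Growth of 1 SGD over T: 1 + 0.0985×330/365 = 1.0890548.
So F = 22.4166 × 1.0750411 / 1.0890548 = 22.12815 (THB/SGD).
Quoted the other way: 1/22.12815 = 0.045191 SGD per THB.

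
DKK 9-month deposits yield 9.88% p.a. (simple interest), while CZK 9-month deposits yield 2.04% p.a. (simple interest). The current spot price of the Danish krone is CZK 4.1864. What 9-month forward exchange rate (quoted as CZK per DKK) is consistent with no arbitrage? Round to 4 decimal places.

3.9572

T = 9/12 years.
CZK accumulates by 1 + 0.0204×9/12 = 1.015300.
DKK accumulates by 1 + 0.0988×9/12 = 1.074100.
CIP: F = S · (grow CZK)/(grow DKK) = 4.1864 × 1.015300/1.074100 = 3.957222 CZK per DKK.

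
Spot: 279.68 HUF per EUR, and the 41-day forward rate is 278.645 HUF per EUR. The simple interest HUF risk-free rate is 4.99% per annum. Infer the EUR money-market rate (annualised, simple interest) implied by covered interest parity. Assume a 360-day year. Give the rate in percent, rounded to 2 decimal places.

8.27%

T = 41/360 years.
By CIP, F/S equals the HUF-to-EUR growth ratio: 278.645/279.68 = 0.9962993.
The HUF side grows by 1 + 0.0499×41/360 = 1.0056831.
So the EUR growth factor = 1.0094187.
r = (1.0094187 − 1)/(41/360) = 0.082701 → 8.27%.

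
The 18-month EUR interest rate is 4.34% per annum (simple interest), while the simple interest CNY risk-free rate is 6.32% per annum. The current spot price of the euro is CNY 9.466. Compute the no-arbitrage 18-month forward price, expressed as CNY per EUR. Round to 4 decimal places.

9.7300

T = 18/12 years.
Growth of 1 CNY over T: 1 + 0.0632×18/12 = 1.094800.
EUR growth factor: 1 + 0.0434×18/12 = 1.065100.
Forward (CNY per EUR) = 9.466 × 1.094800 / 1.065100 = 9.729957.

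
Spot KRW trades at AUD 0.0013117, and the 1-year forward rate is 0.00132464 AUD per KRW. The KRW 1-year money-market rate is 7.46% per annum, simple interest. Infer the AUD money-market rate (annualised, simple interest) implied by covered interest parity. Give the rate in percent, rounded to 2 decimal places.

8.52%

T = 1 year.
CIP gives F = S · g_AUD/g_KRW, so g_AUD/g_KRW = 0.00132464/0.0013117 = 1.0098651.
KRW growth factor: 1 + 0.0746×1 = 1.074600.
So the AUD growth factor = 1.085201.
r = (1.085201 − 1)/1 = 0.085201 → 8.52%.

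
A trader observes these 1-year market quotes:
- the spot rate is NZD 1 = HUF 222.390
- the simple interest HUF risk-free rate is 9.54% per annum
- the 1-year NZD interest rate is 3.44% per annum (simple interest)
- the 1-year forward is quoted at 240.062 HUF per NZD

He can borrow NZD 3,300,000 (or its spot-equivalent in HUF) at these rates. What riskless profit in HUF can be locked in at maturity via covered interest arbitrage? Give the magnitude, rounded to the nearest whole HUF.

T = 1 year.
Invest the NZD and cover forward: 3,300,000 × 1.034400 × 240.062 = HUF 819,456,438.24.
Convert at spot and invest in HUF: 3,300,000 × 222.390 × 1.095400 = HUF 803,899,819.80.
The quoted forward overvalues NZD, so borrow HUF, buy NZD at spot, deposit the NZD at 3.44%, and sell the proceeds forward at 240.062.
The gap between the two covered legs is HUF 15,556,618.

HUF 15,556,618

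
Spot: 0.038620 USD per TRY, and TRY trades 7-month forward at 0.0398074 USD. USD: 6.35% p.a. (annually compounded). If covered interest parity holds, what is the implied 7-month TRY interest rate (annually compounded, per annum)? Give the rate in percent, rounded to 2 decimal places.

T = 7/12 years.
F/S = 0.0398074/0.03862 = 1.0307457 = (growth of USD) / (growth of TRY).
USD growth factor: (1 + 0.0635)^(7/12) = 1.0365658.
That pins the TRY growth at 1.0056465.
Annualise: 1.0056465^(12/7) − 1 = 0.009699 = 0.97%.

0.97%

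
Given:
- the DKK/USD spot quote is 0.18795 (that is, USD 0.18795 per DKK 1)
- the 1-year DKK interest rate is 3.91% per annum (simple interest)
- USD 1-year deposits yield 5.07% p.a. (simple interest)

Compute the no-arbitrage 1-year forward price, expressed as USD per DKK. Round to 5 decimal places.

T = 1 year.
Growth of 1 USD over T: 1 + 0.0507×1 = 1.050700.
DKK accumulates by 1 + 0.0391×1 = 1.039100.
CIP: F = S · (grow USD)/(grow DKK) = 0.18795 × 1.050700/1.039100 = 0.1900482 USD per DKK.

0.19005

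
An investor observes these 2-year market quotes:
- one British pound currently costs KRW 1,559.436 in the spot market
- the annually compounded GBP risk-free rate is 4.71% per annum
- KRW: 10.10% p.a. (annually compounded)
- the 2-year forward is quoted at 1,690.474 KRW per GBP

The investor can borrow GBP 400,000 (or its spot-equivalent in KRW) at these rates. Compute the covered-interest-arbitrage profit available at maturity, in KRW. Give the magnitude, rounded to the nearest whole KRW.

KRW 14,753,225

T = 2 years.
Keep in GBP, deliver into the forward: 400,000·1.09641841·1690.474 = KRW 741,386,726.09.
Swap to KRW now, deposit: 400,000·1559.436·1.212201 = KRW 756,139,951.45.
The quoted forward undervalues GBP, so borrow GBP, convert to KRW at spot, deposit the KRW at 10.10%, and buy GBP forward at 1,690.474 to cover the loan.
The gap between the two covered legs is KRW 14,753,225.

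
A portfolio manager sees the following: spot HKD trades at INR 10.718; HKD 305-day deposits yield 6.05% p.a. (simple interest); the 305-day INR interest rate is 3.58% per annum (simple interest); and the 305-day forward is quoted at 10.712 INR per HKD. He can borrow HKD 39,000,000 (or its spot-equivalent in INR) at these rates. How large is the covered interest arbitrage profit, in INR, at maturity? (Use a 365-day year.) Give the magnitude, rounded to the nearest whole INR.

INR 8,381,617

T = 305/365 years.
Route A — deposit HKD, sell forward: 39,000,000 × 1.05055479452 × 10.712 = INR 438,888,175.40.
Route B — convert at spot, deposit INR: 39,000,000 × 10.718 × 1.02991506849 = INR 430,506,558.46.
The quoted forward overvalues HKD, so borrow INR, buy HKD at spot, deposit the HKD at 6.05%, and sell the proceeds forward at 10.712.
Arbitrage profit = |438,888,175.40 − 430,506,558.46| = INR 8,381,617.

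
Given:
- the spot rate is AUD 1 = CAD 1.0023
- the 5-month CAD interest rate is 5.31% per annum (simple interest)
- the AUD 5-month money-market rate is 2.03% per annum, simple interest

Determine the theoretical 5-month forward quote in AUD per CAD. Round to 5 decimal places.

T = 5/12 years.
CAD growth factor: 1 + 0.0531×5/12 = 1.022125.
AUD accumulates by 1 + 0.0203×5/12 = 1.0084583.
So F = 1.0023 × 1.022125 / 1.0084583 = 1.015883 (CAD/AUD).
Invert for AUD per CAD: 1 / 1.015883 = 0.98437.

0.98437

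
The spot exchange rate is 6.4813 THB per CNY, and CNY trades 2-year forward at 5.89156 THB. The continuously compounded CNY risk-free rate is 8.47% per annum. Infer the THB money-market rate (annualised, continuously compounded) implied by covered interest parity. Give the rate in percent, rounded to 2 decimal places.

3.70%

T = 2 years.
F/S = 5.89156/6.4813 = 0.9090090 = (growth of THB) / (growth of CNY).
The CNY side grows by e^(0.0847×2) = 1.1845939.
So the THB growth factor = 1.0768065.
Take logs: ln 1.0768065 / 2 = 0.037000, so 3.70%.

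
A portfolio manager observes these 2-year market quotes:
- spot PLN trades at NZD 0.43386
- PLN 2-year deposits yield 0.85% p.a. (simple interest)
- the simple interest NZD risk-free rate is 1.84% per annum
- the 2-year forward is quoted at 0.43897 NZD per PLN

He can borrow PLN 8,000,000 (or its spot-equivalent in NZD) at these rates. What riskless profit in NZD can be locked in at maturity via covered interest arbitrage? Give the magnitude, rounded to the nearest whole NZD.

NZD 27,148

T = 2 years.
Keep in PLN, deliver into the forward: 8,000,000·1.017000·0.43897 = NZD 3,571,459.92.
Swap to NZD now, deposit: 8,000,000·0.43386·1.036800 = NZD 3,598,608.38.
The quoted forward undervalues PLN, so borrow PLN, convert to NZD at spot, deposit the NZD at 1.84%, and buy PLN forward at 0.43897 to cover the loan.
Arbitrage profit = |3,571,459.92 − 3,598,608.38| = NZD 27,148.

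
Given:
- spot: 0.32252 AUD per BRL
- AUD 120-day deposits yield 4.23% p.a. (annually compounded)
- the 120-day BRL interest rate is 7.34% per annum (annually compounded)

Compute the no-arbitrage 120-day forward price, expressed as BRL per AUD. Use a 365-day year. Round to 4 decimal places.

T = 120/365 years.
AUD accumulates by (1 + 0.0423)^(120/365) = 1.0137139.
BRL growth factor: (1 + 0.0734)^(120/365) = 1.0235602.
So F = 0.32252 × 1.0137139 / 1.0235602 = 0.3194175 (AUD/BRL).
Quoted the other way: 1/0.3194175 = 3.1307 BRL per AUD.

3.1307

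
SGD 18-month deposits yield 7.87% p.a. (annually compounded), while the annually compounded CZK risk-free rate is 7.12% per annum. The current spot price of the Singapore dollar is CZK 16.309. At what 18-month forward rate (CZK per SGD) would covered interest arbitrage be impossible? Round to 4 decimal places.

T = 18/12 years.
CZK accumulates by (1 + 0.0712)^(18/12) = 1.10867906.
SGD growth factor: (1 + 0.0787)^(18/12) = 1.12034303.
Forward (CZK per SGD) = 16.309 × 1.10867906 / 1.12034303 = 16.139206.

16.1392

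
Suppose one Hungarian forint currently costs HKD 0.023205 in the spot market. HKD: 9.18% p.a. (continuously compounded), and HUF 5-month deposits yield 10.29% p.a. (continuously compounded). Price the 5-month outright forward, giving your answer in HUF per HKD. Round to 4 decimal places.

T = 5/12 years.
HKD growth factor: e^(0.0918×5/12) = 1.03899095.
HUF accumulates by e^(0.1029×5/12) = 1.04380741.
CIP: F = S · (grow HKD)/(grow HUF) = 0.023205 × 1.03899095/1.04380741 = 0.023097925 HKD per HUF.
Quoted the other way: 1/0.023097925 = 43.2939 HUF per HKD.

43.2939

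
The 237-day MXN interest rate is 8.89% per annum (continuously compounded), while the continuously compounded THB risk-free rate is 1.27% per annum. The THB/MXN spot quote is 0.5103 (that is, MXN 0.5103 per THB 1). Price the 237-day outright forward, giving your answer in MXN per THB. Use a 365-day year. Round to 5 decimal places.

T = 237/365 years.
MXN accumulates by e^(0.0889×237/365) = 1.0594227.
THB growth factor: e^(0.0127×237/365) = 1.0082804.
Forward (MXN per THB) = 0.5103 × 1.0594227 / 1.0082804 = 0.5361836.

0.53618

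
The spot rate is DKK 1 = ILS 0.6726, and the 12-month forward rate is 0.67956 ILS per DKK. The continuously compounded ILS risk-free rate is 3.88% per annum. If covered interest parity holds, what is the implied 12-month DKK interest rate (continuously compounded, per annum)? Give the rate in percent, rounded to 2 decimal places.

T = 1 year.
F/S = 0.67956/0.6726 = 1.0103479 = (growth of ILS) / (growth of DKK).
ILS growth factor: e^(0.0388×1) = 1.0395626.
That pins the DKK growth at 1.0289155.
r = ln(1.0289155)/1 = 0.028505 → 2.85%.

2.85%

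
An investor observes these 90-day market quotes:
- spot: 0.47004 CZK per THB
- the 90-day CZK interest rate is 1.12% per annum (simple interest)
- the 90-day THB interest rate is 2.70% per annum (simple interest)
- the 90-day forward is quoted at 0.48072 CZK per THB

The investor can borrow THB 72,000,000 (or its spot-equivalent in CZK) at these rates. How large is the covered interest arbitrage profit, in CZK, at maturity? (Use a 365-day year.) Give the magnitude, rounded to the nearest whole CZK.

T = 90/365 years.
Invest the THB and cover forward: 72,000,000 × 1.0066575342 × 0.48072 = CZK 34,842,269.51.
Convert at spot and invest in CZK: 72,000,000 × 0.47004 × 1.0027616438 = CZK 33,936,341.98.
The quoted forward overvalues THB, so borrow CZK, buy THB at spot, deposit the THB at 2.70%, and sell the proceeds forward at 0.48072.
Profit = 34,842,269.51 − 33,936,341.98 = CZK 905,928.

CZK 905,928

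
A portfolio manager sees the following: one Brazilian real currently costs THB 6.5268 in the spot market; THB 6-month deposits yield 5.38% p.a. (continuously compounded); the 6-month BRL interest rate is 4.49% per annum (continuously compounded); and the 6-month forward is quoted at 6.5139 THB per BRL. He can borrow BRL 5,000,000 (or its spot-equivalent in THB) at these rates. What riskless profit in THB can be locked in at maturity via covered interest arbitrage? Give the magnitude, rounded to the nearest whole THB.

THB 214,814

T = 6/12 years.
Route A — deposit BRL, sell forward: 5,000,000 × 1.0227038977 × 6.5139 = THB 33,308,954.60.
Route B — convert at spot, deposit THB: 5,000,000 × 6.5268 × 1.0272650711 = THB 33,523,768.33.
The quoted forward undervalues BRL, so borrow BRL, convert to THB at spot, deposit the THB at 5.38%, and buy BRL forward at 6.5139 to cover the loan.
Arbitrage profit = |33,308,954.60 − 33,523,768.33| = THB 214,814.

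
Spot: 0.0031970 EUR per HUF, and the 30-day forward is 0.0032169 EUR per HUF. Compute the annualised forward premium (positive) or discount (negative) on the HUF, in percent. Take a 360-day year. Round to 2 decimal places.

T = 30/360 years.
(F − S)/S = (0.0032169 − 0.003197)/0.003197 = 0.0062246.
Annualise by dividing by T: 0.0062246 / (30/360) = 0.074695 → 7.47%.

+7.47%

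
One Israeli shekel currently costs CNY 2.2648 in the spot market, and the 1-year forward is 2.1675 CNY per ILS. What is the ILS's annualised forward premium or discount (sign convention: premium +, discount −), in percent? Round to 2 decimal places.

T = 1 year.
Period premium: (2.1675 − 2.2648)/2.2648 = -0.0429619.
Per annum: -0.0429619 / 1 = -0.042962 = -4.30%.

-4.30%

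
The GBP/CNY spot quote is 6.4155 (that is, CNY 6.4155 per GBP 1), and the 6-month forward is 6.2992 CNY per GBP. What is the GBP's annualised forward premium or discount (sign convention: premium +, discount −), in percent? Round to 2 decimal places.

-3.63%

T = 6/12 years.
(F − S)/S = (6.2992 − 6.4155)/6.4155 = -0.0181280.
×(1/T) gives -3.63% p.a.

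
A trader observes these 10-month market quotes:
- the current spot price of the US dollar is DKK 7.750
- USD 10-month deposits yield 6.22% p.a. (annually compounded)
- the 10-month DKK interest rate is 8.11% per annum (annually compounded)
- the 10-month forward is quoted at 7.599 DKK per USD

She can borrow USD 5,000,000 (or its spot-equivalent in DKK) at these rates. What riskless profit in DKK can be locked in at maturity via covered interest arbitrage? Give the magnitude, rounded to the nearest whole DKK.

DKK 1,397,252

T = 10/12 years.
Invest the USD and cover forward: 5,000,000 × 1.051570952 × 7.599 = DKK 39,954,438.32.
Convert at spot and invest in DKK: 5,000,000 × 7.750 × 1.067140386 = DKK 41,351,689.96.
The quoted forward undervalues USD, so borrow USD, convert to DKK at spot, deposit the DKK at 8.11%, and buy USD forward at 7.599 to cover the loan.
Arbitrage profit = |39,954,438.32 − 41,351,689.96| = DKK 1,397,252.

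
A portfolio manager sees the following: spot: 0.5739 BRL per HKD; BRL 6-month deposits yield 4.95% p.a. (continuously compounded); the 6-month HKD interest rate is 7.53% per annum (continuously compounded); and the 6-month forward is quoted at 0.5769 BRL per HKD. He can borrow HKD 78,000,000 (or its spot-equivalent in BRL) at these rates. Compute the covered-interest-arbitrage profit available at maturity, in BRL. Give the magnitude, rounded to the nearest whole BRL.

BRL 838,741

T = 6/12 years.
Invest the HKD and cover forward: 78,000,000 × 1.0383677406 × 0.5769 = BRL 46,724,679.27.
Convert at spot and invest in BRL: 78,000,000 × 0.5739 × 1.0250588238 = BRL 45,885,938.20.
The quoted forward overvalues HKD, so borrow BRL, buy HKD at spot, deposit the HKD at 7.53%, and sell the proceeds forward at 0.5769.
Arbitrage profit = |46,724,679.27 − 45,885,938.20| = BRL 838,741.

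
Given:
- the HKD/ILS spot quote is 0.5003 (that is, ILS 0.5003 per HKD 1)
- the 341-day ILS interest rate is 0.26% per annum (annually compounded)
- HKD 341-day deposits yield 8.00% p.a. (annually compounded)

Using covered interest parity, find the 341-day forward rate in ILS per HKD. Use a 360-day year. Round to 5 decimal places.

0.46627

T = 341/360 years.
ILS accumulates by (1 + 0.0026)^(341/360) = 1.0024626.
HKD accumulates by (1 + 0.0800)^(341/360) = 1.0756221.
Forward (ILS per HKD) = 0.5003 × 1.0024626 / 1.0756221 = 0.4662716.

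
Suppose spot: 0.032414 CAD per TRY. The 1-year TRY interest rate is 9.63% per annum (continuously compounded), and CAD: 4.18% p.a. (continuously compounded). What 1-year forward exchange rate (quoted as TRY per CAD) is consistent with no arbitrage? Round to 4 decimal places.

T = 1 year.
CAD accumulates by e^(0.0418×1) = 1.04268592.
TRY accumulates by e^(0.0963×1) = 1.10108934.
Forward (CAD per TRY) = 0.032414 × 1.04268592 / 1.10108934 = 0.030694713.
Quoted the other way: 1/0.030694713 = 32.5789 TRY per CAD.

32.5789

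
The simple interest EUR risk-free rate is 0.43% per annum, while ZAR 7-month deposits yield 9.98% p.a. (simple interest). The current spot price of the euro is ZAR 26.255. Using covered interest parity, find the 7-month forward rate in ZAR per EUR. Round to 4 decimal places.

T = 7/12 years.
ZAR accumulates by 1 + 0.0998×7/12 = 1.05821667.
EUR accumulates by 1 + 0.0043×7/12 = 1.00250833.
Forward (ZAR per EUR) = 26.255 × 1.05821667 / 1.00250833 = 27.713963.

27.7140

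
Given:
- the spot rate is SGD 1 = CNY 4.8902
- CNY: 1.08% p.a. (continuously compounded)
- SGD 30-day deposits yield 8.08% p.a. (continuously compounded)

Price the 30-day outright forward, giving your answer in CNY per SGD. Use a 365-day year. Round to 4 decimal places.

4.8621

T = 30/365 years.
CNY growth factor: e^(0.0108×30/365) = 1.0008881.
SGD accumulates by e^(0.0808×30/365) = 1.0066632.
Forward (CNY per SGD) = 4.8902 × 1.0008881 / 1.0066632 = 4.862146.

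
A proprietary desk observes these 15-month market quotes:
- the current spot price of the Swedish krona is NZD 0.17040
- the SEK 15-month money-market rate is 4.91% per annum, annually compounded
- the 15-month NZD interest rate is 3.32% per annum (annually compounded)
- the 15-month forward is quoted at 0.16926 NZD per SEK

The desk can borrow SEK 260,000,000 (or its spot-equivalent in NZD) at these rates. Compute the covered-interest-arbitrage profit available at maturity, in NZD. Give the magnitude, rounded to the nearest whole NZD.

NZD 574,761

T = 15/12 years.
Invest the SEK and cover forward: 260,000,000 × 1.0617471619 × 0.16926 = NZD 46,724,944.40.
Convert at spot and invest in NZD: 260,000,000 × 0.17040 × 1.0416708159 = NZD 46,150,183.83.
The quoted forward overvalues SEK, so borrow NZD, buy SEK at spot, deposit the SEK at 4.91%, and sell the proceeds forward at 0.16926.
The gap between the two covered legs is NZD 574,761.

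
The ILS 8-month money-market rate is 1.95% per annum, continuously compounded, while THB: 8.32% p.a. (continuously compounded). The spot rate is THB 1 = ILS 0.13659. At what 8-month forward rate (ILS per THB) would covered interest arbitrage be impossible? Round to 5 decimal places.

T = 8/12 years.
Growth of 1 ILS over T: e^(0.0195×8/12) = 1.0130849.
Growth of 1 THB over T: e^(0.0832×8/12) = 1.0570338.
So F = 0.13659 × 1.0130849 / 1.0570338 = 0.1309109 (ILS/THB).

0.13091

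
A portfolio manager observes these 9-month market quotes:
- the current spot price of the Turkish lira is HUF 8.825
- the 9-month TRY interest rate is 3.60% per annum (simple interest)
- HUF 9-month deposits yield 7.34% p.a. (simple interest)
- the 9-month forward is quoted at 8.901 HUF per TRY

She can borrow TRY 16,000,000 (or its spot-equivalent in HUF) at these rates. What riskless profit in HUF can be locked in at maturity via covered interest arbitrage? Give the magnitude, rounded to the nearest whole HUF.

HUF 2,711,828

T = 9/12 years.
Invest the TRY and cover forward: 16,000,000 × 1.027000 × 8.901 = HUF 146,261,232.00.
Convert at spot and invest in HUF: 16,000,000 × 8.825 × 1.055050 = HUF 148,973,060.00.
The quoted forward undervalues TRY, so borrow TRY, convert to HUF at spot, deposit the HUF at 7.34%, and buy TRY forward at 8.901 to cover the loan.
Profit = 148,973,060.00 − 146,261,232.00 = HUF 2,711,828.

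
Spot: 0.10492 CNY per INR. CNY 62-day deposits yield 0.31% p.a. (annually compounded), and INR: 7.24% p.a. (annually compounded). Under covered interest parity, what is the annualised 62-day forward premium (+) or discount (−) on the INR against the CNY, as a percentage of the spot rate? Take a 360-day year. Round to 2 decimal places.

-6.64%

T = 62/360 years.
No-arbitrage forward: 0.10492 × 1.0005332 / 1.0121109 = 0.10371980 CNY/INR.
(F − S)/S ÷ T = (0.10371980 − 0.10492)/0.10492/(62/360) = -0.066421 → -6.64%.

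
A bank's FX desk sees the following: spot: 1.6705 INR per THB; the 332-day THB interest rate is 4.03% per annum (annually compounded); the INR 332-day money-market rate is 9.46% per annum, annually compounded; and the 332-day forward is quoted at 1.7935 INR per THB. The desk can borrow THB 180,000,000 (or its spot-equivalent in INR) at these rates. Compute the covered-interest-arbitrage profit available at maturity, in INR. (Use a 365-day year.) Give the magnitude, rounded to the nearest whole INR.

T = 332/365 years.
Route A — deposit THB, sell forward: 180,000,000 × 1.03659061644 × 1.7935 = INR 334,642,548.71.
Route B — convert at spot, deposit INR: 180,000,000 × 1.6705 × 1.08569120948 = INR 326,456,489.78.
The quoted forward overvalues THB, so borrow INR, buy THB at spot, deposit the THB at 4.03%, and sell the proceeds forward at 1.7935.
Arbitrage profit = |334,642,548.71 − 326,456,489.78| = INR 8,186,059.

INR 8,186,059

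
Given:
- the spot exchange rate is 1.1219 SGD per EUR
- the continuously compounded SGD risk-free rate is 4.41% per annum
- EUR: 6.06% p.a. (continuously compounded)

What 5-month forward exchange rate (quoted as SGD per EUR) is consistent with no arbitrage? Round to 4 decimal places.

T = 5/12 years.
SGD accumulates by e^(0.0441×5/12) = 1.0185449.
Growth of 1 EUR over T: e^(0.0606×5/12) = 1.0255715.
Forward (SGD per EUR) = 1.1219 × 1.0185449 / 1.0255715 = 1.114213.

1.1142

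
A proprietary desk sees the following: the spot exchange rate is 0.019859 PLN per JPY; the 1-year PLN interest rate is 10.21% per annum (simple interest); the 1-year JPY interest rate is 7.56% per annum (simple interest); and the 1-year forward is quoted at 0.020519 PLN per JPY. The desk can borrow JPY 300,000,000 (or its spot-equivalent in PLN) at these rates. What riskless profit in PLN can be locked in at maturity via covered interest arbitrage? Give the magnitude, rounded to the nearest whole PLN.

PLN 55,090

T = 1 year.
Keep in JPY, deliver into the forward: 300,000,000·1.075600·0.020519 = PLN 6,621,070.92.
Swap to PLN now, deposit: 300,000,000·0.019859·1.102100 = PLN 6,565,981.17.
The quoted forward overvalues JPY, so borrow PLN, buy JPY at spot, deposit the JPY at 7.56%, and sell the proceeds forward at 0.020519.
Arbitrage profit = |6,621,070.92 − 6,565,981.17| = PLN 55,090.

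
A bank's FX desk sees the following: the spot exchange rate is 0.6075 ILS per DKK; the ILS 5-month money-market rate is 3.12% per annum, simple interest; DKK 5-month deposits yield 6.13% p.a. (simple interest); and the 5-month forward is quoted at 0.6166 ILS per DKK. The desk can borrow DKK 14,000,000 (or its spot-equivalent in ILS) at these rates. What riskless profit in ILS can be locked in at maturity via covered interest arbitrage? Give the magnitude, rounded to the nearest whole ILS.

ILS 237,321

T = 5/12 years.
Invest the DKK and cover forward: 14,000,000 × 1.025541667 × 0.6166 = ILS 8,852,885.89.
Convert at spot and invest in ILS: 14,000,000 × 0.6075 × 1.013000 = ILS 8,615,565.00.
The quoted forward overvalues DKK, so borrow ILS, buy DKK at spot, deposit the DKK at 6.13%, and sell the proceeds forward at 0.6166.
The gap between the two covered legs is ILS 237,321.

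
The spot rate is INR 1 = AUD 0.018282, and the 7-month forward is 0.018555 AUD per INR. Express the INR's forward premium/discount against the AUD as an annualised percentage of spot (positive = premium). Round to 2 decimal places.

T = 7/12 years.
Period premium: (0.018555 − 0.018282)/0.018282 = 0.0149327.
Per annum: 0.0149327 / (7/12) = 0.025599 = 2.56%.

+2.56%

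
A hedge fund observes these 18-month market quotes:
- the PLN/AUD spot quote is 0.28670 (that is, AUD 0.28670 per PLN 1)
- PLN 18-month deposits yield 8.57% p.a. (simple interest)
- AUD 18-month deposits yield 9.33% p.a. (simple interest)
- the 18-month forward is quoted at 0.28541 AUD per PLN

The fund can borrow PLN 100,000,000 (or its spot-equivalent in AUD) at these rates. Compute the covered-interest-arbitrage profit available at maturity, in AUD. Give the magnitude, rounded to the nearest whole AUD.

AUD 472,421

T = 18/12 years.
Keep in PLN, deliver into the forward: 100,000,000·1.128550·0.28541 = AUD 32,209,945.55.
Swap to AUD now, deposit: 100,000,000·0.28670·1.139950 = AUD 32,682,366.50.
The quoted forward undervalues PLN, so borrow PLN, convert to AUD at spot, deposit the AUD at 9.33%, and buy PLN forward at 0.28541 to cover the loan.
Arbitrage profit = |32,209,945.55 − 32,682,366.50| = AUD 472,421.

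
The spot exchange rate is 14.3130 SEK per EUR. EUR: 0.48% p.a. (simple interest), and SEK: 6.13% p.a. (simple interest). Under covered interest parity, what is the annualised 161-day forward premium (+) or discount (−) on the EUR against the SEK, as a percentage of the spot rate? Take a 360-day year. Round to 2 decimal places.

+5.64%

T = 161/360 years.
No-arbitrage forward: 14.313 × 1.0274147 / 1.0021467 = 14.6738862 SEK/EUR.
(F − S)/S ÷ T = (14.6738862 − 14.313)/14.313/(161/360) = 0.056379 → 5.64%.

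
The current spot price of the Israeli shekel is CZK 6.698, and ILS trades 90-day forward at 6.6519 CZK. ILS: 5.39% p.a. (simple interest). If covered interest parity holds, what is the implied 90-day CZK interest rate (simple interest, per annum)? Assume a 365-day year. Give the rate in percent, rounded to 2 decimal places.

2.56%

T = 90/365 years.
By CIP, F/S equals the CZK-to-ILS growth ratio: 6.6519/6.698 = 0.9931173.
The ILS side grows by 1 + 0.0539×90/365 = 1.0132904.
So the CZK growth factor = 1.0063162.
(1.0063162 − 1)/T = 0.025616, i.e. 2.56%.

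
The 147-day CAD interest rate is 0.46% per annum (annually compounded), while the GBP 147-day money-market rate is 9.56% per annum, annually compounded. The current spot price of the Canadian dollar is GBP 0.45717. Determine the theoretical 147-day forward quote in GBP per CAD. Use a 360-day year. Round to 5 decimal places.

T = 147/360 years.
Growth of 1 GBP over T: (1 + 0.0956)^(147/360) = 1.0379854.
CAD accumulates by (1 + 0.0046)^(147/360) = 1.0018758.
CIP: F = S · (grow GBP)/(grow CAD) = 0.45717 × 1.0379854/1.0018758 = 0.4736473 GBP per CAD.

0.47365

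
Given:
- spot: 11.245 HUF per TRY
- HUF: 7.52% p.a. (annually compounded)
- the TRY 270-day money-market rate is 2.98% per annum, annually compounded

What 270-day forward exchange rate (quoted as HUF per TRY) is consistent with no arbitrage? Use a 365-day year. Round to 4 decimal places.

11.6097

T = 270/365 years.
HUF growth factor: (1 + 0.0752)^(270/365) = 1.05509951.
TRY accumulates by (1 + 0.0298)^(270/365) = 1.0219594.
Forward (HUF per TRY) = 11.245 × 1.05509951 / 1.0219594 = 11.609653.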